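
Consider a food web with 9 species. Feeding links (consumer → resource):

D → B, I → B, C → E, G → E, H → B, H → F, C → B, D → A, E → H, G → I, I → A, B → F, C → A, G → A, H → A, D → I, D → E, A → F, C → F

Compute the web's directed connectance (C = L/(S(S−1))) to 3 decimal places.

C = 0.264

The web has S = 9 species and L = 19 feeding links.
C = L / (S(S−1)) = 19 / 72 = 0.2639 ≈ 0.264.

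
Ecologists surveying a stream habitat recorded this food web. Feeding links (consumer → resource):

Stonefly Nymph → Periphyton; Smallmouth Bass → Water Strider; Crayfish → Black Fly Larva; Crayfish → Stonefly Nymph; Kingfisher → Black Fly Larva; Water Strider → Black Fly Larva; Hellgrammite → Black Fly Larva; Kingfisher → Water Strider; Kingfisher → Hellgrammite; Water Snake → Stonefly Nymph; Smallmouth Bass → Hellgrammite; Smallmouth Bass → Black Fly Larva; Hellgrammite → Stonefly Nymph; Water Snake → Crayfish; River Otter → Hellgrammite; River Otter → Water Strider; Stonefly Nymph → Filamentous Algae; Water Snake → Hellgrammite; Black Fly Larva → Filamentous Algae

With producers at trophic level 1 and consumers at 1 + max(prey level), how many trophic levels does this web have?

4

Producers (level 1): Filamentous Algae, Periphyton.
Filamentous Algae → Black Fly Larva → Hellgrammite → Kingfisher gives Kingfisher level 4.
No species has a prey at level 4, so no species reaches level 5.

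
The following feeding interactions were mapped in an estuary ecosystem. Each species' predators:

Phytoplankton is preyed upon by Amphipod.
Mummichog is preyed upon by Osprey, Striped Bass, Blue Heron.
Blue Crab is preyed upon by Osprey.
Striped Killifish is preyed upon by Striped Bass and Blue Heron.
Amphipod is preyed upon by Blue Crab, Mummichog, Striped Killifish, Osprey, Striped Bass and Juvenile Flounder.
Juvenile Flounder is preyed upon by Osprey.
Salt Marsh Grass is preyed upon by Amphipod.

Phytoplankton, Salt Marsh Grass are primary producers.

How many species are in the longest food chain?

4 species

One longest chain: Phytoplankton → Amphipod → Striped Killifish → Blue Heron.
It has 4 species and 3 links.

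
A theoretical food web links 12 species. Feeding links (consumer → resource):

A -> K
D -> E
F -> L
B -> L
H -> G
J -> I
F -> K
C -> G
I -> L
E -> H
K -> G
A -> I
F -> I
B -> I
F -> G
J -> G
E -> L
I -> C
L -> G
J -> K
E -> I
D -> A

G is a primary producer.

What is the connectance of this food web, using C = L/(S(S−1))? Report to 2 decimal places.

C = 0.17

The web has S = 12 species and L = 22 feeding links.
C = L / (S(S−1)) = 22 / 132 = 0.1667 ≈ 0.17.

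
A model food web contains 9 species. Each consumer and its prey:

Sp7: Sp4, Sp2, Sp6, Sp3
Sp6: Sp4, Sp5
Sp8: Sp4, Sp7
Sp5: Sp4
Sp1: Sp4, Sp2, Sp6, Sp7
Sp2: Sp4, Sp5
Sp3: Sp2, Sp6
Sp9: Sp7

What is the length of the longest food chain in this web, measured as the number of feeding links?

One longest chain: Sp4 → Sp5 → Sp2 → Sp3 → Sp7 → Sp8.
It has 6 species and 5 links.

5 links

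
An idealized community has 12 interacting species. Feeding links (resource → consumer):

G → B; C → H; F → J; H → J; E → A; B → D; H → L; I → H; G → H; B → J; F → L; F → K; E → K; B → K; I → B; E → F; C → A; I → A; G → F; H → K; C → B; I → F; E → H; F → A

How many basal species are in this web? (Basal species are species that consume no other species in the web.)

Basal species (no prey listed): C, E, G, I.
Count: 4.

4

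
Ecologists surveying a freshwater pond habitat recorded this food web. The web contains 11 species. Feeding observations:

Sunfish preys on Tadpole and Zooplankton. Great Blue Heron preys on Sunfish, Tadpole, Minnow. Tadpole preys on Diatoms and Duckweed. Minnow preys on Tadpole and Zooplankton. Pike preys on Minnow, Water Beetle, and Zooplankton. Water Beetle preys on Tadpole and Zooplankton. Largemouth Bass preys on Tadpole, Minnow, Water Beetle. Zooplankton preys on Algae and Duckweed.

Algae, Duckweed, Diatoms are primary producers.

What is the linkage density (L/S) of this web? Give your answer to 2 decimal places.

There are L = 19 links among S = 11 species.
L/S = 19/11 = 1.7273 ≈ 1.73.

L/S = 1.73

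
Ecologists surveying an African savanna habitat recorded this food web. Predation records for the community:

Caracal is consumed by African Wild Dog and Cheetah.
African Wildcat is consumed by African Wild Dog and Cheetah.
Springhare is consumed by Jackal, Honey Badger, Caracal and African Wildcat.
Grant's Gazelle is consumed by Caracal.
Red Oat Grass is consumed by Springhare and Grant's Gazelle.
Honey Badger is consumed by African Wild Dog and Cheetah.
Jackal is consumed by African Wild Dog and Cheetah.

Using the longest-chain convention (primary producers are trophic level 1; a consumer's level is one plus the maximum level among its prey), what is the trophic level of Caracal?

Trophic level 3

Red Oat Grass is a producer → level 1.
Springhare eats Red Oat Grass → level 2.
Caracal eats Springhare (level 2); other prey at levels: Grant's Gazelle 2 → level 3.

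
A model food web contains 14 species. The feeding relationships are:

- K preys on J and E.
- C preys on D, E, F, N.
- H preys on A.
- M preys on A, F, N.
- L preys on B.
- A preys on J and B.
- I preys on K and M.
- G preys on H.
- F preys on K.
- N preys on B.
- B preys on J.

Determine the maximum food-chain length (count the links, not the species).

4 links

One longest chain: J → B → A → M → I.
It has 5 species and 4 links.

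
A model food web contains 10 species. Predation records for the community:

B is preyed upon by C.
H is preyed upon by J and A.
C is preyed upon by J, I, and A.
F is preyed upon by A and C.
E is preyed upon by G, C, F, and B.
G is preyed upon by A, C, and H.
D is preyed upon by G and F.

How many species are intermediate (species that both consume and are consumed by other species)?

Intermediate species (has both prey and predators): F, G, B, H, C.
Count: 5.

5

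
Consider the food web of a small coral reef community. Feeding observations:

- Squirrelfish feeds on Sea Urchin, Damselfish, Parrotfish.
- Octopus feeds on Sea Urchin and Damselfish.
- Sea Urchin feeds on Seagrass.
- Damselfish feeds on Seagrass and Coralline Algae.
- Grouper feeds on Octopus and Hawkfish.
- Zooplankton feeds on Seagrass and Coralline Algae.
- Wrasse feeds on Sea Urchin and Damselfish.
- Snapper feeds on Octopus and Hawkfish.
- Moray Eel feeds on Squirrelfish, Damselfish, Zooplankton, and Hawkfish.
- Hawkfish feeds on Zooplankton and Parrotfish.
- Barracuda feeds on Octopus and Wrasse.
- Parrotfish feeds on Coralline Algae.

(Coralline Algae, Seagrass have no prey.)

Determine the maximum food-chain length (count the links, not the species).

One longest chain: Seagrass → Sea Urchin → Squirrelfish → Moray Eel.
It has 4 species and 3 links.

3 links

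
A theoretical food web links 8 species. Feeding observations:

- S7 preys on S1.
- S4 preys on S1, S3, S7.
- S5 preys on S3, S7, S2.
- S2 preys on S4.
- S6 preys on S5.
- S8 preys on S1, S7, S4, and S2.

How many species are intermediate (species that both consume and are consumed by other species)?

4

Intermediate species (has both prey and predators): S7, S4, S2, S5.
Count: 4.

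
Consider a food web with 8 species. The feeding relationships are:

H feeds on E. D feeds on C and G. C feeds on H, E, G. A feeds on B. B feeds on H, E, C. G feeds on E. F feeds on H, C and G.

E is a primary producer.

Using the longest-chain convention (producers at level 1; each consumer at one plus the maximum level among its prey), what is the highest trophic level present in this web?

5

Producers (level 1): E.
E → G → C → B → A gives A level 5.
No species has a prey at level 5, so no species reaches level 6.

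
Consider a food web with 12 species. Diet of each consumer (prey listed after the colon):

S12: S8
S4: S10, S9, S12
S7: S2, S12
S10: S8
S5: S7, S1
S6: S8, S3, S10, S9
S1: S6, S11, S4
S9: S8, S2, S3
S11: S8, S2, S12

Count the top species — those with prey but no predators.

1

Top species (has prey, but nothing eats it): S5.
Count: 1.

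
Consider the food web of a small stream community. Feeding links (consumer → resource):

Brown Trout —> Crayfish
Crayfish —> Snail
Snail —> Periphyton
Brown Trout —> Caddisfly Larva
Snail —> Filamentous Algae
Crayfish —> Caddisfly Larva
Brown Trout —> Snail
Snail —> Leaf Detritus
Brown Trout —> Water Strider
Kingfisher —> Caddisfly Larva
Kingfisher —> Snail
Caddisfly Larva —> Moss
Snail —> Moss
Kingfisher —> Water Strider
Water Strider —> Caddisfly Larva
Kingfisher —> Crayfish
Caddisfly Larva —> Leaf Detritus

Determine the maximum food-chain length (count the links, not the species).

One longest chain: Leaf Detritus → Caddisfly Larva → Water Strider → Brown Trout.
It has 4 species and 3 links.

3 links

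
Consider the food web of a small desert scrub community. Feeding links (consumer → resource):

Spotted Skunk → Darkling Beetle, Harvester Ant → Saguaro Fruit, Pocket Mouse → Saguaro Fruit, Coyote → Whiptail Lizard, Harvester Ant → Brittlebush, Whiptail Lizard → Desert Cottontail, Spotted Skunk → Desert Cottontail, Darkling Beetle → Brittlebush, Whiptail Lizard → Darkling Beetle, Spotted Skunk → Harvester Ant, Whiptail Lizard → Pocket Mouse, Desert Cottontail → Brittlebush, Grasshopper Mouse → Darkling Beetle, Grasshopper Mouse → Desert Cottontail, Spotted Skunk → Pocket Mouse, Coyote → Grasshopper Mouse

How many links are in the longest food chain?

3 links

One longest chain: Brittlebush → Darkling Beetle → Grasshopper Mouse → Coyote.
It has 4 species and 3 links.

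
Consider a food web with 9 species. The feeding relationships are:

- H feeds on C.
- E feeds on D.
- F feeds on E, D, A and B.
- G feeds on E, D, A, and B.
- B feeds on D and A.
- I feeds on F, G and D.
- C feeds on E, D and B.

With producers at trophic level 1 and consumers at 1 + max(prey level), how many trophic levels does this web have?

Producers (level 1): D, A.
D → E → C → H gives H level 4.
No species has a prey at level 4, so no species reaches level 5.

4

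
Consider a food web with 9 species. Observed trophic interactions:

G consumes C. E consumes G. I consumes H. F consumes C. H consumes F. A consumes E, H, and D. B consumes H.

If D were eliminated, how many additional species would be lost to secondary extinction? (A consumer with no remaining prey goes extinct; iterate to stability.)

0

Remove D.
Every predator of it retains at least one other prey: A still has E, H.
No consumer loses all prey, so no secondary extinctions occur.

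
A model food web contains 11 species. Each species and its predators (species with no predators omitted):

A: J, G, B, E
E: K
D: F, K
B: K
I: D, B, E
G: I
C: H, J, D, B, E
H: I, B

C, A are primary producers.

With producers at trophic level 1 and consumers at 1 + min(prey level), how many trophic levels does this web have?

3

Producers (level 1): C, A.
Following each consumer down to its lowest-level prey: C → E → K (levels 1 through 3).
All prey of K (E 2, D 2, B 2) are at level 2 or above, so K is at level 1 + 2 = 3.
Every consumer has at least one prey at level 2 or below, so none exceeds level 3.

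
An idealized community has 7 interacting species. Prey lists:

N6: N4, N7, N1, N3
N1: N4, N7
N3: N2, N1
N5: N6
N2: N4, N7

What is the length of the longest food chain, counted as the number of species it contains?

5 species

One longest chain: N4 → N2 → N3 → N6 → N5.
It has 5 species and 4 links.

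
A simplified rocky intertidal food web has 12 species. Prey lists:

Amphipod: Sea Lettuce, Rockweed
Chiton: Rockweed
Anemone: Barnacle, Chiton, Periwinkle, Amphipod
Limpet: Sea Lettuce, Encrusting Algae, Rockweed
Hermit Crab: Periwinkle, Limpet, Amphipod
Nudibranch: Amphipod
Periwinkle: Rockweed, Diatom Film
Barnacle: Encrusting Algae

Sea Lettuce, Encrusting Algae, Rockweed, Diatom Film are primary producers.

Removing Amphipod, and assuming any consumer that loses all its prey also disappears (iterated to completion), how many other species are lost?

Remove Amphipod.
Round 1: Nudibranch (all prey gone) → extinct.
No further losses. Total secondary extinctions: 1.

1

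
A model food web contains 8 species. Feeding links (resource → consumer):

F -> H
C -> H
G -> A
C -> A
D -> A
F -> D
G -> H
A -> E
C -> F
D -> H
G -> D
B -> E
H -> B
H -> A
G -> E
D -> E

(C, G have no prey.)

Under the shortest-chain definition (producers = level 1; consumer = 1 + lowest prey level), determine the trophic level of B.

C is a producer → level 1.
H eats C → level 2.
B eats H → level 3.
No prey of B is below level 2, so 3 is the minimum.

Trophic level 3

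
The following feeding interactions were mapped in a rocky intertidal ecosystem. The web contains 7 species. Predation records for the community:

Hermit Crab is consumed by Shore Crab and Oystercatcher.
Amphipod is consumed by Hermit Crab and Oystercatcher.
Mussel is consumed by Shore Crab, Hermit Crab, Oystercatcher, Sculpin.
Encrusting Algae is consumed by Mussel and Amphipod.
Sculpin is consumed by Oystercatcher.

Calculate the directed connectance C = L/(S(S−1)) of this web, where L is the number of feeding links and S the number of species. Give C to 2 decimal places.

The web has S = 7 species and L = 11 feeding links.
C = L / (S(S−1)) = 11 / 42 = 0.2619 ≈ 0.26.

C = 0.26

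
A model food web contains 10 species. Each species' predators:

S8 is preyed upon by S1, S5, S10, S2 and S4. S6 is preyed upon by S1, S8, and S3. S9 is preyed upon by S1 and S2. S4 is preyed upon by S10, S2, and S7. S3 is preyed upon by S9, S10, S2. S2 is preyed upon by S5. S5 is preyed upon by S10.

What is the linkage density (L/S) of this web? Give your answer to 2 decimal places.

L/S = 1.80

There are L = 18 links among S = 10 species.
L/S = 18/10 = 1.8000 ≈ 1.80.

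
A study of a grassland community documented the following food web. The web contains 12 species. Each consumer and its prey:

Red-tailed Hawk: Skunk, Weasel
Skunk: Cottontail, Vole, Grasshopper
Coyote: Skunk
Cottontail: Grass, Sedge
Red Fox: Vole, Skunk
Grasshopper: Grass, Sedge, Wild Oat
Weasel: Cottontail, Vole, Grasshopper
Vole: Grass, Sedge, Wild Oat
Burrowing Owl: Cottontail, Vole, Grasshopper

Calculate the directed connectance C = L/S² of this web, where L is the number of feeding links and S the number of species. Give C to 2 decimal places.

C = 0.15

The web has S = 12 species and L = 22 feeding links.
C = L / S² = 22 / 144 = 0.1528 ≈ 0.15.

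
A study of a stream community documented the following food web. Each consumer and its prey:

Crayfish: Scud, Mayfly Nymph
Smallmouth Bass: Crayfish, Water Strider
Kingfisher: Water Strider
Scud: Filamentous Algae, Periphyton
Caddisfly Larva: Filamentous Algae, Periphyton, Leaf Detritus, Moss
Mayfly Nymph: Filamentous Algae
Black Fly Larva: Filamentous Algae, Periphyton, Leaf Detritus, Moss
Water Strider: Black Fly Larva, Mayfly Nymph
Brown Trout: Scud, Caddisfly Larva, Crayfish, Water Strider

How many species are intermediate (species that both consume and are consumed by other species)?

Intermediate species (has both prey and predators): Black Fly Larva, Scud, Mayfly Nymph, Caddisfly Larva, Crayfish, Water Strider.
Count: 6.

6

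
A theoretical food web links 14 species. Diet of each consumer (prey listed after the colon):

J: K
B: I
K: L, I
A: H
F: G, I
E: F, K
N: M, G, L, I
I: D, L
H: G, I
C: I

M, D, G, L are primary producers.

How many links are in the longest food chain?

One longest chain: D → I → F → E.
It has 4 species and 3 links.

3 links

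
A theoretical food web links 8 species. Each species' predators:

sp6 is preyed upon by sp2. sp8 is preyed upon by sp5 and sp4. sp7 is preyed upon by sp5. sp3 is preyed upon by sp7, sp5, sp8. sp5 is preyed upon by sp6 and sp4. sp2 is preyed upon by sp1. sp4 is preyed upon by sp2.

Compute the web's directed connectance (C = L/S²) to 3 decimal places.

C = 0.172

The web has S = 8 species and L = 11 feeding links.
C = L / S² = 11 / 64 = 0.1719 ≈ 0.172.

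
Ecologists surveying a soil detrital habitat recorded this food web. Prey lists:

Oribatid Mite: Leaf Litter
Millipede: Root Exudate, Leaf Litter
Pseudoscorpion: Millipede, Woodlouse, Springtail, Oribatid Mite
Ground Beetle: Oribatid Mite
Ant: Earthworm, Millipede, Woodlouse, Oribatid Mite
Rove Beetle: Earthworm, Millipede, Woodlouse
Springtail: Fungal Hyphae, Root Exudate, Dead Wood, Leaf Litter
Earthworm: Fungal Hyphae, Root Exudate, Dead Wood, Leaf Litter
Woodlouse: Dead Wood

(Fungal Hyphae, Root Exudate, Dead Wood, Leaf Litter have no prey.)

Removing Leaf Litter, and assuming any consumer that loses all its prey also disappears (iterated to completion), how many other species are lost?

2

Remove Leaf Litter.
Round 1: Oribatid Mite (all prey gone) → extinct.
Round 2: Ground Beetle (all prey gone) → extinct.
No further losses. Total secondary extinctions: 2.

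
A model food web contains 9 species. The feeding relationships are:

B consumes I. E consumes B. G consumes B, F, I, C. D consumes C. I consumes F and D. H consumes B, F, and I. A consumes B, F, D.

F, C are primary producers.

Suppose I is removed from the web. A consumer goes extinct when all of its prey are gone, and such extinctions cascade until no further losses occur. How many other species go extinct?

2

Remove I.
Round 1: B (all prey gone) → extinct.
Round 2: E (all prey gone) → extinct.
No further losses. Total secondary extinctions: 2.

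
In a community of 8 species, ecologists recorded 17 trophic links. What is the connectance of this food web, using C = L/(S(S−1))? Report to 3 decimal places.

The web has S = 8 species and L = 17 feeding links.
C = L / (S(S−1)) = 17 / 56 = 0.3036 ≈ 0.304.

C = 0.304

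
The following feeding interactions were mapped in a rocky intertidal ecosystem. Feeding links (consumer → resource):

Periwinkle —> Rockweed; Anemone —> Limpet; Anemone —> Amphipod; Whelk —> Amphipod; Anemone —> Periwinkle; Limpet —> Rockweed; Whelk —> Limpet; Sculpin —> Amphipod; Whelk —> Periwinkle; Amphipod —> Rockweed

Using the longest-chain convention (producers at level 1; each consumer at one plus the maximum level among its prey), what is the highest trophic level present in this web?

Producers (level 1): Rockweed.
Rockweed → Amphipod → Sculpin gives Sculpin level 3.
No species has a prey at level 3, so no species reaches level 4.

3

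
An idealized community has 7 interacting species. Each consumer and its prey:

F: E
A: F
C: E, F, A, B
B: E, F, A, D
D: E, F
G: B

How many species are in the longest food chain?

5 species

One longest chain: E → F → A → B → C.
It has 5 species and 4 links.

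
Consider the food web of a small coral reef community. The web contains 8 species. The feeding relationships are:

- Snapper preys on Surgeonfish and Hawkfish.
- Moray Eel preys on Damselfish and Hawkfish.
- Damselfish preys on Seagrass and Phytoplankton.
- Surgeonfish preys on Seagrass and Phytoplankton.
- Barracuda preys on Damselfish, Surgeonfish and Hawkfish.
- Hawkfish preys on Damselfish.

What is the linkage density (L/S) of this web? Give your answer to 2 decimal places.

There are L = 12 links among S = 8 species.
L/S = 12/8 = 1.5000 ≈ 1.50.

L/S = 1.50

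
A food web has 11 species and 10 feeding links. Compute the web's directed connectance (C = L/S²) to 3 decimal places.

The web has S = 11 species and L = 10 feeding links.
C = L / S² = 10 / 121 = 0.0826 ≈ 0.083.

C = 0.083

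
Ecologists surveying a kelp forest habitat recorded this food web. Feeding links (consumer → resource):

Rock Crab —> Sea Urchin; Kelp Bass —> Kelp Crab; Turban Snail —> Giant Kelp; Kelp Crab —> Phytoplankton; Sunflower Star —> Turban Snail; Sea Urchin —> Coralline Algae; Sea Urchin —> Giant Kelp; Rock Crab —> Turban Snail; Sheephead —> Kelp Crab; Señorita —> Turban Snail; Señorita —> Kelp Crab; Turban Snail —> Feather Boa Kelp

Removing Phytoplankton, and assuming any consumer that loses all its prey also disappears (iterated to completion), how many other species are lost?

3

Remove Phytoplankton.
Round 1: Kelp Crab (all prey gone) → extinct.
Round 2: Sheephead (all prey gone), Kelp Bass (all prey gone) → extinct.
No further losses. Total secondary extinctions: 3.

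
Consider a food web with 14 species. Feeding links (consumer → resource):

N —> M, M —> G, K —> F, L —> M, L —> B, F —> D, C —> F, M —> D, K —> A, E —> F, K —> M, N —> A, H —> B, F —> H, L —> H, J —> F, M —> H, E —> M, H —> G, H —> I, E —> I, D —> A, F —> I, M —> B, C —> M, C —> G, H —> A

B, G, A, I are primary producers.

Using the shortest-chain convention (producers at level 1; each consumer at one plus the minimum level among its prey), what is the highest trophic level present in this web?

Producers (level 1): B, G, A, I.
Following each consumer down to its lowest-level prey: I → F → J (levels 1 through 3).
All prey of J (F 2) are at level 2 or above, so J is at level 1 + 2 = 3.
Every consumer has at least one prey at level 2 or below, so none exceeds level 3.

3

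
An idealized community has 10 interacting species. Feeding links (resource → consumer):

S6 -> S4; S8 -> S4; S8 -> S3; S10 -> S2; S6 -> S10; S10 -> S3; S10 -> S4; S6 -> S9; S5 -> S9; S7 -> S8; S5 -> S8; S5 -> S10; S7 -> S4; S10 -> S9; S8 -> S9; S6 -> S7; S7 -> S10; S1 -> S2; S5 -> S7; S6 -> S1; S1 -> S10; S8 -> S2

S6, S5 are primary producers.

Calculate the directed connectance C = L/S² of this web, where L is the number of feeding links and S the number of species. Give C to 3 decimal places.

The web has S = 10 species and L = 22 feeding links.
C = L / S² = 22 / 100 = 0.2200 ≈ 0.220.

C = 0.220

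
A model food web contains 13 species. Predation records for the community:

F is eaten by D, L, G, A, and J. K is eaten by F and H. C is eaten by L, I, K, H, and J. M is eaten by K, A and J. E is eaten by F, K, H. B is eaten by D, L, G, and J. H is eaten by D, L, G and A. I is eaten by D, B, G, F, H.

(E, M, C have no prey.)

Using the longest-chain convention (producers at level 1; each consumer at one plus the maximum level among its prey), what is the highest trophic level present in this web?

4

Producers (level 1): E, M, C.
C → I → F → G gives G level 4.
No species has a prey at level 4, so no species reaches level 5.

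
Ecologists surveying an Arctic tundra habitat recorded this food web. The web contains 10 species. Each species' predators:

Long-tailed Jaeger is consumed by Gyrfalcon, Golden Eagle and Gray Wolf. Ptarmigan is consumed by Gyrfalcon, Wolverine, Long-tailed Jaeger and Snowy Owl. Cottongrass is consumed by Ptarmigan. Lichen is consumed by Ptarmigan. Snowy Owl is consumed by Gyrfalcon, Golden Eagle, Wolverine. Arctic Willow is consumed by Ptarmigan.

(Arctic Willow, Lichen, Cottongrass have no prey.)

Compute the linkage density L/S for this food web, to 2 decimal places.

There are L = 13 links among S = 10 species.
L/S = 13/10 = 1.3000 ≈ 1.30.

L/S = 1.30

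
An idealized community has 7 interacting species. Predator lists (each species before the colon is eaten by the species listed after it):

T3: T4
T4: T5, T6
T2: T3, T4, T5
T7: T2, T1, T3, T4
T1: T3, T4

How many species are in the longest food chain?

5 species

One longest chain: T7 → T2 → T3 → T4 → T5.
It has 5 species and 4 links.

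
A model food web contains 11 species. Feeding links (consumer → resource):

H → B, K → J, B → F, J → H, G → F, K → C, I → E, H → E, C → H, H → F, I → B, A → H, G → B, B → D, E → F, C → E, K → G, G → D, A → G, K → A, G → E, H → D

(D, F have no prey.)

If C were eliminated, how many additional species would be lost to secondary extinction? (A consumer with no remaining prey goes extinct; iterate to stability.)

Remove C.
Every predator of it retains at least one other prey: K still has G, J, A.
No consumer loses all prey, so no secondary extinctions occur.

0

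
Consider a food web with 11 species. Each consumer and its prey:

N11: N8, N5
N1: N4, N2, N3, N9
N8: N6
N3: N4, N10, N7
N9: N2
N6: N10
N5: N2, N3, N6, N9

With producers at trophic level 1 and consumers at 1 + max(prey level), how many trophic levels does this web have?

4

Producers (level 1): N4, N10, N7, N2.
N4 → N3 → N5 → N11 gives N11 level 4.
No species has a prey at level 4, so no species reaches level 5.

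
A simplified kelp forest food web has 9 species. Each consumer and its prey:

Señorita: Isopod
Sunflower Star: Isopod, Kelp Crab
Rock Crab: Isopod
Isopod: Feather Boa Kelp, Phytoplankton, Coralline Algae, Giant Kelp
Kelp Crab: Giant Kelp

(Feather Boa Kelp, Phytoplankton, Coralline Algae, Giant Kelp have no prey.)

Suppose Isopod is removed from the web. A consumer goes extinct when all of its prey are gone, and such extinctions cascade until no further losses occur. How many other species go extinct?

Remove Isopod.
Round 1: Rock Crab (all prey gone), Señorita (all prey gone) → extinct.
No further losses. Total secondary extinctions: 2.

2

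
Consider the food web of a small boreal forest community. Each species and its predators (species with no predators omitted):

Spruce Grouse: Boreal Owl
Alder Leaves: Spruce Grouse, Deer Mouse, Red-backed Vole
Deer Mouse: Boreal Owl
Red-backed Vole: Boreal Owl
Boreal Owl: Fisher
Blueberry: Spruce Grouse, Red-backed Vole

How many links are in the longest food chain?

3 links

One longest chain: Alder Leaves → Spruce Grouse → Boreal Owl → Fisher.
It has 4 species and 3 links.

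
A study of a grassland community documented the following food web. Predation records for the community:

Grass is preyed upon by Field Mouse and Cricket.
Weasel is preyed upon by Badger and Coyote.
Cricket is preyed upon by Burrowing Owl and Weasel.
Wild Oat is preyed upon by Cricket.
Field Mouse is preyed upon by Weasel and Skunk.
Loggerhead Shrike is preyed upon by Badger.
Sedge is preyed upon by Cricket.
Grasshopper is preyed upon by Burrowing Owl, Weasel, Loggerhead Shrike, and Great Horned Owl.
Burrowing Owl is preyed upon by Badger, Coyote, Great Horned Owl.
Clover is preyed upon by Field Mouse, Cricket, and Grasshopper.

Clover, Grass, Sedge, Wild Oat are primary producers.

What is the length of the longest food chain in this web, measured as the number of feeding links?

3 links

One longest chain: Clover → Grasshopper → Burrowing Owl → Great Horned Owl.
It has 4 species and 3 links.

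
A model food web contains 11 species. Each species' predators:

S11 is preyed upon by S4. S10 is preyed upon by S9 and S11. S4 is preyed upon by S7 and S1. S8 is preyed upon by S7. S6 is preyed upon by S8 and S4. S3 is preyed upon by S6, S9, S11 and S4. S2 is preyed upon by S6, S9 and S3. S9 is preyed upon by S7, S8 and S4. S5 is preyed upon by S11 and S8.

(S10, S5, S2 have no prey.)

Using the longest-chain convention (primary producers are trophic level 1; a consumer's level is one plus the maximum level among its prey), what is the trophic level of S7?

Trophic level 5

S2 is a producer → level 1.
S3 eats S2 → level 2.
S9 eats S3 (level 2); other prey at levels: S10 1, S2 1 → level 3.
S8 eats S9 (level 3); other prey at levels: S5 1, S6 3 → level 4.
S7 eats S8 (level 4); other prey at levels: S9 3, S4 4 → level 5.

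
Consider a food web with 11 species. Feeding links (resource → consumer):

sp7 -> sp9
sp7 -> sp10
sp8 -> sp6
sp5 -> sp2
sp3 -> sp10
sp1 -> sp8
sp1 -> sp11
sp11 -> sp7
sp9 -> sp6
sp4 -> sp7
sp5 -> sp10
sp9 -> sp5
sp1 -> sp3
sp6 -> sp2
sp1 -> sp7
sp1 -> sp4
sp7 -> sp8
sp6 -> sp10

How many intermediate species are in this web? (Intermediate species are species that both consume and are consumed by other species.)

Intermediate species (has both prey and predators): sp3, sp4, sp11, sp7, sp8, sp9, sp6, sp5.
Count: 8.

8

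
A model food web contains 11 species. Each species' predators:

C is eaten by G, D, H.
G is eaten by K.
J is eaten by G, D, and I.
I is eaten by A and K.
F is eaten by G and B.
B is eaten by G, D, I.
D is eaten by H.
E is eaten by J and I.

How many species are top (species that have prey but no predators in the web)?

Top species (has prey, but nothing eats it): H, K, A.
Count: 3.

3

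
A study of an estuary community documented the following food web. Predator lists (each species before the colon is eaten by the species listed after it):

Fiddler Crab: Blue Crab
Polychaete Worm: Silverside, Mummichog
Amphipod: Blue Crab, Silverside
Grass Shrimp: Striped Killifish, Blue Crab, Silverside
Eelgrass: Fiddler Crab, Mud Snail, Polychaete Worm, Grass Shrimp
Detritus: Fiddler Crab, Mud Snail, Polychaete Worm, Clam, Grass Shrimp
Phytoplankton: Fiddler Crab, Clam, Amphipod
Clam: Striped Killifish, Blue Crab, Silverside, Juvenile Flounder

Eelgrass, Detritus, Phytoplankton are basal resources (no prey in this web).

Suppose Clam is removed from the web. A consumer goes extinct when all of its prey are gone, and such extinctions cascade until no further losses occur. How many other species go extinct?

Remove Clam.
Round 1: Juvenile Flounder (all prey gone) → extinct.
No further losses. Total secondary extinctions: 1.

1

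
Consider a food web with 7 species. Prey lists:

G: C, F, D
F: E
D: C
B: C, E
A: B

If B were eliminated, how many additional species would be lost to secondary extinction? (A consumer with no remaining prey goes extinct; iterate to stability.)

Remove B.
Round 1: A (all prey gone) → extinct.
No further losses. Total secondary extinctions: 1.

1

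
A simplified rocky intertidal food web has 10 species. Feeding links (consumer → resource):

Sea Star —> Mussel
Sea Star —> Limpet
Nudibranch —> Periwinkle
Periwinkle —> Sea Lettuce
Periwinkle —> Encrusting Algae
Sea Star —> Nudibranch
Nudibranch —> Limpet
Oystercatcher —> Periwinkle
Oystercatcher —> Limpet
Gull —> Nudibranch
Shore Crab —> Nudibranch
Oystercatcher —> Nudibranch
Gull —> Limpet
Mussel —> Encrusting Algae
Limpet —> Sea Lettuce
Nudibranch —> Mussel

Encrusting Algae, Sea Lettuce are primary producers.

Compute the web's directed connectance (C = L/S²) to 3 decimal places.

The web has S = 10 species and L = 16 feeding links.
C = L / S² = 16 / 100 = 0.1600 ≈ 0.160.

C = 0.160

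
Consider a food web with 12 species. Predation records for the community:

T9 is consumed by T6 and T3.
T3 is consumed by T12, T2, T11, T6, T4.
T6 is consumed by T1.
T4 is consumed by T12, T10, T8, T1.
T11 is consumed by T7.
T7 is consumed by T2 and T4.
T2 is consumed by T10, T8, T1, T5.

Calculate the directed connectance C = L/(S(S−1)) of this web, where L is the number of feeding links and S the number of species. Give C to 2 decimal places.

C = 0.14

The web has S = 12 species and L = 19 feeding links.
C = L / (S(S−1)) = 19 / 132 = 0.1439 ≈ 0.14.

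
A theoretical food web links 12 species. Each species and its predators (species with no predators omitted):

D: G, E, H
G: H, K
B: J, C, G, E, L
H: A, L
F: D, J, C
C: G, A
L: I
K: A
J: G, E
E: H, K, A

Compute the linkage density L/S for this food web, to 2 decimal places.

There are L = 24 links among S = 12 species.
L/S = 24/12 = 2.0000 ≈ 2.00.

L/S = 2.00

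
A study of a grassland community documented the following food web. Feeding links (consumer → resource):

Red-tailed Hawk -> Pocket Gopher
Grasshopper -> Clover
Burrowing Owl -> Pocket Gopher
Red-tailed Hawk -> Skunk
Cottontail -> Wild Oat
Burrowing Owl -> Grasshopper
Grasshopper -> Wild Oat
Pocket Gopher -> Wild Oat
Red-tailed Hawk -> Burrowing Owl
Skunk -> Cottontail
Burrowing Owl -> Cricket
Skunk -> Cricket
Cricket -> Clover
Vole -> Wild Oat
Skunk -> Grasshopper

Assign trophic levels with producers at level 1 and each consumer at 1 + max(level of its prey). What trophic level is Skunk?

Trophic level 3

Clover is a producer → level 1.
Cricket eats Clover → level 2.
Skunk eats Cricket (level 2); other prey at levels: Cottontail 2, Grasshopper 2 → level 3.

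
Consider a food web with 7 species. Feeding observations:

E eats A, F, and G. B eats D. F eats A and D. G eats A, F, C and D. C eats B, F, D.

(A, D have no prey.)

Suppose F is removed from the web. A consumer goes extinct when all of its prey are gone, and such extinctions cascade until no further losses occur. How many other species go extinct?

Remove F.
Every predator of it retains at least one other prey: C still has D, B; G still has A, D, C; E still has A, G.
No consumer loses all prey, so no secondary extinctions occur.

0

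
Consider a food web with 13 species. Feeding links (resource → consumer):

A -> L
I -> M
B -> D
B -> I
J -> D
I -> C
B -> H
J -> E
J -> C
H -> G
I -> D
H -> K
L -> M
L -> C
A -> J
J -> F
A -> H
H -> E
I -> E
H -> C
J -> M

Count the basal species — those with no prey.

2

Basal species (no prey listed): A, B.
Count: 2.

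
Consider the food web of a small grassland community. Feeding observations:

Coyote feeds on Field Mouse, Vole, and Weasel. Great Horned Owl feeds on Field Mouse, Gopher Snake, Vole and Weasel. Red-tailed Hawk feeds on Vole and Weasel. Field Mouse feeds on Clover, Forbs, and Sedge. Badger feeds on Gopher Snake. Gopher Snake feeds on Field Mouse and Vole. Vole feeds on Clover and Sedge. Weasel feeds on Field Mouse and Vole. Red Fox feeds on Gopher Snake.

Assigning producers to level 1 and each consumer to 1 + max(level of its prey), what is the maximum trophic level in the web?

4

Producers (level 1): Clover, Sedge, Forbs.
Clover → Field Mouse → Weasel → Red-tailed Hawk gives Red-tailed Hawk level 4.
No species has a prey at level 4, so no species reaches level 5.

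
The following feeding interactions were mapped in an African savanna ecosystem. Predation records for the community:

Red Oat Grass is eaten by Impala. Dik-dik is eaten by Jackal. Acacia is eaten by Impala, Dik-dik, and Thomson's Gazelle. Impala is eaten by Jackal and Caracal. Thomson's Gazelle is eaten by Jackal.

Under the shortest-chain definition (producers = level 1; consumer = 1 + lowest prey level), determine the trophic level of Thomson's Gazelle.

Trophic level 2

Acacia is a producer → level 1.
Thomson's Gazelle eats Acacia → level 2.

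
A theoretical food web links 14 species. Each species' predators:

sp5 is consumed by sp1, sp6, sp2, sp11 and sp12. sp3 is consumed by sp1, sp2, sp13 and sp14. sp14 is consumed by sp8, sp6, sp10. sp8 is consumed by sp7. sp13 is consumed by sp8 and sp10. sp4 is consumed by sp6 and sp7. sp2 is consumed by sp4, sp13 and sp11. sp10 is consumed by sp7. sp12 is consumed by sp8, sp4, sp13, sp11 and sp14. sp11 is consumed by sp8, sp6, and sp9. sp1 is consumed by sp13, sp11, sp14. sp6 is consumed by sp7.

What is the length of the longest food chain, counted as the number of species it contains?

One longest chain: sp5 → sp12 → sp13 → sp10 → sp7.
It has 5 species and 4 links.

5 species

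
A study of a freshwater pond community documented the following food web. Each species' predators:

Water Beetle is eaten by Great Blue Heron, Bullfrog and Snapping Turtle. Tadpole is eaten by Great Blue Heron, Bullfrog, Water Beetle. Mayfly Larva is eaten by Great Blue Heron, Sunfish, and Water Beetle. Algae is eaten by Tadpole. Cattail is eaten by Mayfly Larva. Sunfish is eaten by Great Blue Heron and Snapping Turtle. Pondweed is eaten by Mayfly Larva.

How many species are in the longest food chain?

4 species

One longest chain: Algae → Tadpole → Water Beetle → Great Blue Heron.
It has 4 species and 3 links.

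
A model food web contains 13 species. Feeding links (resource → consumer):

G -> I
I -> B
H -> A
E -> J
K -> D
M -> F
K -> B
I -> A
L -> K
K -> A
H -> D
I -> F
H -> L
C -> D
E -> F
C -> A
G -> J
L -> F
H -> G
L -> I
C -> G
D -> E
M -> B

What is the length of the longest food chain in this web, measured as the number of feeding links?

One longest chain: H → L → K → D → E → F.
It has 6 species and 5 links.

5 links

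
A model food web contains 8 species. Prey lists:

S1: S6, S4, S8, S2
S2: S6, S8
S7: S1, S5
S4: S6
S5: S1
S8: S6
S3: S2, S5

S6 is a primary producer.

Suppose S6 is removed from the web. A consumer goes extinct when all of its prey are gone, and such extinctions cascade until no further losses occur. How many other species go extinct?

7

Remove S6.
Round 1: S4 (all prey gone), S8 (all prey gone) → extinct.
Round 2: S2 (all prey gone) → extinct.
Round 3: S1 (all prey gone) → extinct.
Round 4: S5 (all prey gone) → extinct.
Round 5: S7 (all prey gone), S3 (all prey gone) → extinct.
No further losses. Total secondary extinctions: 7.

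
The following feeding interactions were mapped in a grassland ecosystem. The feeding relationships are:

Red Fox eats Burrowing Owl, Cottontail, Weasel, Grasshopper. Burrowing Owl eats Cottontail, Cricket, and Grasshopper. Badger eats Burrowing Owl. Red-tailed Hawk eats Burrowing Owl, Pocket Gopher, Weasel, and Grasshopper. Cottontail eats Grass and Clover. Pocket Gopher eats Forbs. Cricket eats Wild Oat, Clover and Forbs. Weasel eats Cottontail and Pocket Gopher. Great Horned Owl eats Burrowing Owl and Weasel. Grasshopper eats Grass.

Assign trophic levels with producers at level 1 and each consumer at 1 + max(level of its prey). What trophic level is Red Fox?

Trophic level 4

Forbs is a producer → level 1.
Pocket Gopher eats Forbs → level 2.
Weasel eats Pocket Gopher (level 2); other prey at levels: Cottontail 2 → level 3.
Red Fox eats Weasel (level 3); other prey at levels: Cottontail 2, Grasshopper 2, Burrowing Owl 3 → level 4.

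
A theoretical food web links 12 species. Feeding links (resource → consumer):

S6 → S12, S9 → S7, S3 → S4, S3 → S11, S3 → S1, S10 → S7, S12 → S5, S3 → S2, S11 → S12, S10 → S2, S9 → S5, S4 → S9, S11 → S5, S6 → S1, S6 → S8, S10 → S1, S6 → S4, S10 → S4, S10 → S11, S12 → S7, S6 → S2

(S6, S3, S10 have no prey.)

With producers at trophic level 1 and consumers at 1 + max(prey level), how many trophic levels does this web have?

Producers (level 1): S6, S3, S10.
S6 → S4 → S9 → S7 gives S7 level 4.
No species has a prey at level 4, so no species reaches level 5.

4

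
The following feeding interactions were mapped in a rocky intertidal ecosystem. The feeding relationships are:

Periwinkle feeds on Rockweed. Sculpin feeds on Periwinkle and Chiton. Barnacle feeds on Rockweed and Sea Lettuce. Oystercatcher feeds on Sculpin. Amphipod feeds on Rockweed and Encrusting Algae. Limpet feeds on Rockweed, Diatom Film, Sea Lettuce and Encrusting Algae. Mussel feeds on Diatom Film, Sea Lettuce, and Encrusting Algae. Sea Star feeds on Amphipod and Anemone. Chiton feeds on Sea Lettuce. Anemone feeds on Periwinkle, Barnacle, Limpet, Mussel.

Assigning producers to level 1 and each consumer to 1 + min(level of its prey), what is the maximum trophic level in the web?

4

Producers (level 1): Sea Lettuce, Encrusting Algae, Rockweed, Diatom Film.
Following each consumer down to its lowest-level prey: Rockweed → Periwinkle → Sculpin → Oystercatcher (levels 1 through 4).
All prey of Oystercatcher (Sculpin 3) are at level 3 or above, so Oystercatcher is at level 1 + 3 = 4.
Every consumer has at least one prey at level 3 or below, so none exceeds level 4.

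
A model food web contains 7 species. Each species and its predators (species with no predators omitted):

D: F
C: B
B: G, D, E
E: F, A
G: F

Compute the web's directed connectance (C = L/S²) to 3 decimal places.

C = 0.163

The web has S = 7 species and L = 8 feeding links.
C = L / S² = 8 / 49 = 0.1633 ≈ 0.163.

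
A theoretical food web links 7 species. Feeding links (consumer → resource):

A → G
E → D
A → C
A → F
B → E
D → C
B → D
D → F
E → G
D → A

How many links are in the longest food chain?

4 links

One longest chain: G → A → D → E → B.
It has 5 species and 4 links.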